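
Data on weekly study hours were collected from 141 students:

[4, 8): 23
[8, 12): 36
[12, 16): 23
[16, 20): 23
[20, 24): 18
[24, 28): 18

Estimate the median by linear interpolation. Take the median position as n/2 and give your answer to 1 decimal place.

14.0

Cumulative frequencies: 23, 59, 82, 105, 123, 141
n = 141; position = n/2 = 70.5.
This falls in the class [12, 16): L = 12, F = 59, f = 23, h = 4.
Median ≈ 12 + ((70.5 − 59) / 23) × 4 = 14.0000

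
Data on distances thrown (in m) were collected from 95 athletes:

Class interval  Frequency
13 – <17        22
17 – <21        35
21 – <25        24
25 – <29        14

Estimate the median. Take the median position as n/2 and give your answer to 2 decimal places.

Cumulative frequencies: 22, 57, 81, 95
n = 95; position = n/2 = 47.5.
This falls in the class 17 – <21: L = 17, F = 22, f = 35, h = 4.
Median ≈ 17 + ((47.5 − 22) / 35) × 4 = 19.9143

19.91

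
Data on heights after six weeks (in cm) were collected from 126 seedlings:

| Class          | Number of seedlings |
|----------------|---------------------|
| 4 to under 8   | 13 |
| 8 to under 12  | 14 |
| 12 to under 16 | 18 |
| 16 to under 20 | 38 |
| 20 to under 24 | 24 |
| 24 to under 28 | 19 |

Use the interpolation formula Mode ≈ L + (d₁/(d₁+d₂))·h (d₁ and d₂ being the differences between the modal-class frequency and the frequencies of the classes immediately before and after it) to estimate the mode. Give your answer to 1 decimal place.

18.4

Modal class: 16 to under 20 (highest frequency 38).
d₁ = 38 − 18 = 20, d₂ = 38 − 24 = 14
Mode ≈ 16 + (20/(20+14)) × 4 = 16 + 2.3529 = 18.3529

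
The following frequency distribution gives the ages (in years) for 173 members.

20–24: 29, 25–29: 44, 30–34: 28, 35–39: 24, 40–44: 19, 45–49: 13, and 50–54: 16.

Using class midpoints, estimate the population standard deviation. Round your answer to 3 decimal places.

Midpoints: 22, 27, 32, 37, 42, 47, 52
n = 173, Σfm = 5851, mean = 33.8208
Σfm² = 213137
Σf(m − x̄)² = Σfm² − (Σfm)²/n = 213137 − 5851²/173 = 15251.4451
Population variance = 15251.4451 / 173 = 88.1586
Standard deviation = √88.1586 = 9.3893

9.389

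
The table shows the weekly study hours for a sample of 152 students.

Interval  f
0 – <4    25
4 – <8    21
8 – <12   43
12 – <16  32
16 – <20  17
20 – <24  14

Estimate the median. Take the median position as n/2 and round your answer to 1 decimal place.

10.8

Cumulative frequencies: 25, 46, 89, 121, 138, 152
n = 152; position = n/2 = 76.
This falls in the class 8 – <12: L = 8, F = 46, f = 43, h = 4.
Median ≈ 8 + ((76 − 46) / 43) × 4 = 10.7907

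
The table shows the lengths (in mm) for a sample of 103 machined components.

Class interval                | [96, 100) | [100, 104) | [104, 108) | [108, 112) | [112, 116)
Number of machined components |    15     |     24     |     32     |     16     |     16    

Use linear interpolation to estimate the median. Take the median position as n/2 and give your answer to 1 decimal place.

105.6

Cumulative frequencies: 15, 39, 71, 87, 103
n = 103; position = n/2 = 51.5.
This falls in the class [104, 108): L = 104, F = 39, f = 32, h = 4.
Median ≈ 104 + ((51.5 − 39) / 32) × 4 = 105.5625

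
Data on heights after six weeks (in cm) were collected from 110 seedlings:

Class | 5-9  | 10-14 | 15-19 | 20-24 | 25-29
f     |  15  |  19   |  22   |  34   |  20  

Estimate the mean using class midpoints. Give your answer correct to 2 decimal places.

18.14

Midpoints: 7, 12, 17, 22, 27
Σfm = 15×7 + 19×12 + 22×17 + 34×22 + 20×27 = 1995
n = Σf = 110
Mean = 1995 / 110 = 18.1364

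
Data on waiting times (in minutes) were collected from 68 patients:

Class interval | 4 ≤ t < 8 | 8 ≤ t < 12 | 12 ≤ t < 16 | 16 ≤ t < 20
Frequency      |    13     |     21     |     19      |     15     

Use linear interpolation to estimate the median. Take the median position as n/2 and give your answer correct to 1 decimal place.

Cumulative frequencies: 13, 34, 53, 68
n = 68; position = n/2 = 34.
This falls in the class 8 ≤ t < 12: L = 8, F = 13, f = 21, h = 4.
Median ≈ 8 + ((34 − 13) / 21) × 4 = 12.0000

12.0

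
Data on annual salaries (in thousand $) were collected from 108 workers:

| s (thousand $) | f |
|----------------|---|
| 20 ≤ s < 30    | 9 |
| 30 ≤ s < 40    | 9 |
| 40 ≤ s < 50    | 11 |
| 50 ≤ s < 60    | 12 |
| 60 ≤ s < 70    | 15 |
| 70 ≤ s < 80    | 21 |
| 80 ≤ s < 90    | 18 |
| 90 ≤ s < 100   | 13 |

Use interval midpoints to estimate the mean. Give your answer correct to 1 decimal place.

64.9

Midpoints: 25, 35, 45, 55, 65, 75, 85, 95
Σfm = 9×25 + 9×35 + 11×45 + 12×55 + 15×65 + 21×75 + 18×85 + 13×95 = 7010
n = Σf = 108
Mean = 7010 / 108 = 64.9074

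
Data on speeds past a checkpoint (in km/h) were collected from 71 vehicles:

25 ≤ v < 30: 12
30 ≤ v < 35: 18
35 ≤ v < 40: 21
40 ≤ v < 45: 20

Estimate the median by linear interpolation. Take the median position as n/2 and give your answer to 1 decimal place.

Cumulative frequencies: 12, 30, 51, 71
n = 71; position = n/2 = 35.5.
This falls in the class 35 ≤ v < 40: L = 35, F = 30, f = 21, h = 5.
Median ≈ 35 + ((35.5 − 30) / 21) × 5 = 36.3095

36.3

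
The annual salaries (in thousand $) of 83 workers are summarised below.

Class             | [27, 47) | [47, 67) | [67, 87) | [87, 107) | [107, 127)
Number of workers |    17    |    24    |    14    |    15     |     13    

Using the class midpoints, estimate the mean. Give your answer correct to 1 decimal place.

72.9

Midpoints: 37, 57, 77, 97, 117
Σfm = 17×37 + 24×57 + 14×77 + 15×97 + 13×117 = 6051
n = Σf = 83
Mean = 6051 / 83 = 72.9036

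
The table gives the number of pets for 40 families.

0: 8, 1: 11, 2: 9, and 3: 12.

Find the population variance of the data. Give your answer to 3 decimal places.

1.234

Values: 0, 1, 2, 3
n = 40, Σfx = 65, mean = 1.6250
Σfx² = 155
Σf(x − x̄)² = Σfx² − (Σfx)²/n = 155 − 65²/40 = 49.3750
Population variance = 49.3750 / 40 = 1.2344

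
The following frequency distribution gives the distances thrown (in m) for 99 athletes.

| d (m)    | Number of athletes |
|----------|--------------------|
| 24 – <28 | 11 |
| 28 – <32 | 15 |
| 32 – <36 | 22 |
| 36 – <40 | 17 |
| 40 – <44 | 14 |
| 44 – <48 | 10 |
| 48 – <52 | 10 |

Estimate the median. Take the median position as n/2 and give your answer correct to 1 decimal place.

36.4

Cumulative frequencies: 11, 26, 48, 65, 79, 89, 99
n = 99; position = n/2 = 49.5.
This falls in the class 36 – <40: L = 36, F = 48, f = 17, h = 4.
Median ≈ 36 + ((49.5 − 48) / 17) × 4 = 36.3529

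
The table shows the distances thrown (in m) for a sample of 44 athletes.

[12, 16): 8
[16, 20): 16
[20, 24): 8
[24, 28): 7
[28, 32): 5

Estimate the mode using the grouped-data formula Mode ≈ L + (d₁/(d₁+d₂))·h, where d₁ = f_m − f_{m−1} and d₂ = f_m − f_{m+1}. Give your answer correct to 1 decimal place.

Modal class: [16, 20) (highest frequency 16).
d₁ = 16 − 8 = 8, d₂ = 16 − 8 = 8
Mode ≈ 16 + (8/(8+8)) × 4 = 16 + 2.0000 = 18.0000

18.0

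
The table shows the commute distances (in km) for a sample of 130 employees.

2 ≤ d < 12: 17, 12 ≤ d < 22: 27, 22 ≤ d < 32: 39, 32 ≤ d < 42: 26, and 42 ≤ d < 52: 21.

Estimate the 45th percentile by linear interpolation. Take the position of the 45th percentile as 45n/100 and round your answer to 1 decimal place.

25.7

Cumulative frequencies: 17, 44, 83, 109, 130
n = 130; position = 45n/100 = 58.5.
This falls in the class 22 ≤ d < 32: L = 22, F = 44, f = 39, h = 10.
45th percentile ≈ 22 + ((58.5 − 44) / 39) × 10 = 25.7179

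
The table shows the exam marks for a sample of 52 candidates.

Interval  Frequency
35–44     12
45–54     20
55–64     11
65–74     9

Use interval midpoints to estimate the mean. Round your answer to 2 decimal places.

52.77

Midpoints: 39.5, 49.5, 59.5, 69.5
Σfm = 12×39.5 + 20×49.5 + 11×59.5 + 9×69.5 = 2744
n = Σf = 52
Mean = 2744 / 52 = 52.7692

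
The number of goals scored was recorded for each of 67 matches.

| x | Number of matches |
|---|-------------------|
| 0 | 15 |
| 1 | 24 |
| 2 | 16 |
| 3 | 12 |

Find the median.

Cumulative frequencies: 15, 39, 55, 67
n = 67, so the median is the value in position (n+1)/2 = 34.
Position 34 falls at value 1.

1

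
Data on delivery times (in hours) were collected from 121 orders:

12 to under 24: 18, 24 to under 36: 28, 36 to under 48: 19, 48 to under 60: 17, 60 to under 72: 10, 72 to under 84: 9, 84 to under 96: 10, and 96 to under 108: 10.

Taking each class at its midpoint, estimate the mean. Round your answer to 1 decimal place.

Midpoints: 18, 30, 42, 54, 66, 78, 90, 102
Σfm = 18×18 + 28×30 + 19×42 + 17×54 + 10×66 + 9×78 + 10×90 + 10×102 = 6162
n = Σf = 121
Mean = 6162 / 121 = 50.9256

50.9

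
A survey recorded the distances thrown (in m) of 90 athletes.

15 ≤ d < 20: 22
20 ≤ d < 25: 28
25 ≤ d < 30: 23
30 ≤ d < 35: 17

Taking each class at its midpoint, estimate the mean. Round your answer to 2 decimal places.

24.44

Midpoints: 17.5, 22.5, 27.5, 32.5
Σfm = 22×17.5 + 28×22.5 + 23×27.5 + 17×32.5 = 2200
n = Σf = 90
Mean = 2200 / 90 = 24.4444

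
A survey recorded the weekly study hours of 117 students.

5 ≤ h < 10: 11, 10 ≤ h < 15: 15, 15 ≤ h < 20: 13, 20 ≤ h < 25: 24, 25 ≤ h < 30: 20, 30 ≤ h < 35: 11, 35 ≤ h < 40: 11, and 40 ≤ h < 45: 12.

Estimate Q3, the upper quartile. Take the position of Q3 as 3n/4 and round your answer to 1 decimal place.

Cumulative frequencies: 11, 26, 39, 63, 83, 94, 105, 117
n = 117; position = 3n/4 = 87.75.
This falls in the class 30 ≤ h < 35: L = 30, F = 83, f = 11, h = 5.
Upper quartile ≈ 30 + ((87.75 − 83) / 11) × 5 = 32.1591

32.2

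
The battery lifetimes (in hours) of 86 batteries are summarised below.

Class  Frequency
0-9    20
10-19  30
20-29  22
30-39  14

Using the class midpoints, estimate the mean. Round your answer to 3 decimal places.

Midpoints: 4.5, 14.5, 24.5, 34.5
Σfm = 20×4.5 + 30×14.5 + 22×24.5 + 14×34.5 = 1547
n = Σf = 86
Mean = 1547 / 86 = 17.9884

17.988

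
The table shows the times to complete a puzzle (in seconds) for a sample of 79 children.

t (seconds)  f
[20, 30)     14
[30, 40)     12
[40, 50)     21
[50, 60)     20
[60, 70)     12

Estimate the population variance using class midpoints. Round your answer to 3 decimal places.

171.896

Midpoints: 25, 35, 45, 55, 65
n = 79, Σfm = 3595, mean = 45.5063
Σfm² = 177175
Σf(m − x̄)² = Σfm² − (Σfm)²/n = 177175 − 3595²/79 = 13579.7468
Population variance = 13579.7468 / 79 = 171.8955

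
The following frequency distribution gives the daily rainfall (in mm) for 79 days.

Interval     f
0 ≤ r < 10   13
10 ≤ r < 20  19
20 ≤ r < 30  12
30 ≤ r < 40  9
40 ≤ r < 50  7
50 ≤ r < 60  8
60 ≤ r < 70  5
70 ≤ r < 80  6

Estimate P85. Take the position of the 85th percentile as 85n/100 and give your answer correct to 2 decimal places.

Cumulative frequencies: 13, 32, 44, 53, 60, 68, 73, 79
n = 79; position = 85n/100 = 67.15.
This falls in the class 50 ≤ r < 60: L = 50, F = 60, f = 8, h = 10.
85th percentile ≈ 50 + ((67.15 − 60) / 8) × 10 = 58.9375

58.94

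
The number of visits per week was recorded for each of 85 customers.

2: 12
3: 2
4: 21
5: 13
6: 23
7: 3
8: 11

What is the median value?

5

Cumulative frequencies: 12, 14, 35, 48, 71, 74, 85
n = 85, so the median is the value in position (n+1)/2 = 43.
Position 43 falls at value 5.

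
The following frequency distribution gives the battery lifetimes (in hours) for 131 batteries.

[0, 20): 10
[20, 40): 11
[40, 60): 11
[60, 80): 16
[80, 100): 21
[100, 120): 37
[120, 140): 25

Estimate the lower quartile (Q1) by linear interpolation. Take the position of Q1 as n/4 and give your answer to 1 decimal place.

60.9

Cumulative frequencies: 10, 21, 32, 48, 69, 106, 131
n = 131; position = n/4 = 32.75.
This falls in the class [60, 80): L = 60, F = 32, f = 16, h = 20.
Lower quartile ≈ 60 + ((32.75 − 32) / 16) × 20 = 60.9375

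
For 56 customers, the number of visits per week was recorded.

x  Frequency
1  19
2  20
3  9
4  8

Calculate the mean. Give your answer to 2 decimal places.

Values: 1, 2, 3, 4
Σfx = 19×1 + 20×2 + 9×3 + 8×4 = 118
n = Σf = 56
Mean = 118 / 56 = 2.1071

2.11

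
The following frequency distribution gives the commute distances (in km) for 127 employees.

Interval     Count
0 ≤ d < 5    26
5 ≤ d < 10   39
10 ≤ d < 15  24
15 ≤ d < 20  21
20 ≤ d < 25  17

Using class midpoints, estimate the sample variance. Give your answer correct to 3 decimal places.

Midpoints: 2.5, 7.5, 12.5, 17.5, 22.5
n = 127, Σfm = 1407.5, mean = 11.0827
Σfm² = 21143.75
Σf(m − x̄)² = Σfm² − (Σfm)²/n = 21143.75 − 1407.5²/127 = 5544.8819
Sample variance = 5544.8819 / 126 = 44.0070

44.007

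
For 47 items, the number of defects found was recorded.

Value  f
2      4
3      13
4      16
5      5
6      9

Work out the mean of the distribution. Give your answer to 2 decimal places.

4.04

Values: 2, 3, 4, 5, 6
Σfx = 4×2 + 13×3 + 16×4 + 5×5 + 9×6 = 190
n = Σf = 47
Mean = 190 / 47 = 4.0426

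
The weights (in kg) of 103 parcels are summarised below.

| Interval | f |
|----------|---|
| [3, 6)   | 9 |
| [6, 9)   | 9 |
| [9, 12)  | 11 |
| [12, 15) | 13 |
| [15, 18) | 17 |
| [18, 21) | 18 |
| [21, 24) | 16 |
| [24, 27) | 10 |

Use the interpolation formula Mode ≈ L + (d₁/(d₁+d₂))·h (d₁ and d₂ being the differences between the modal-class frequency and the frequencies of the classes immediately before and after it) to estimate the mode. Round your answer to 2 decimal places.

19.00

Modal class: [18, 21) (highest frequency 18).
d₁ = 18 − 17 = 1, d₂ = 18 − 16 = 2
Mode ≈ 18 + (1/(1+2)) × 3 = 18 + 1.0000 = 19.0000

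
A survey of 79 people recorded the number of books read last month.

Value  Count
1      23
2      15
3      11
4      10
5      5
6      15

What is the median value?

Cumulative frequencies: 23, 38, 49, 59, 64, 79
n = 79, so the median is the value in position (n+1)/2 = 40.
Position 40 falls at value 3.

3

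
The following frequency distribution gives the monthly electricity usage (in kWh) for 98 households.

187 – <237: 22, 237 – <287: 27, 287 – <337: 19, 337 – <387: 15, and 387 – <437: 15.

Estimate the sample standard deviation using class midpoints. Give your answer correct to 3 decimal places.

68.696

Midpoints: 212, 262, 312, 362, 412
n = 98, Σfm = 29276, mean = 298.7347
Σfm² = 9203512
Σf(m − x̄)² = Σfm² − (Σfm)²/n = 9203512 − 29276²/98 = 457755.1020
Sample variance = 457755.1020 / 97 = 4719.1248
Standard deviation = √4719.1248 = 68.6959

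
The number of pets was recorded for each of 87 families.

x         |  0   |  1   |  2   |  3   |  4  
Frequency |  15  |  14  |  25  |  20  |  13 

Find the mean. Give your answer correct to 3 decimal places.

Values: 0, 1, 2, 3, 4
Σfx = 15×0 + 14×1 + 25×2 + 20×3 + 13×4 = 176
n = Σf = 87
Mean = 176 / 87 = 2.0230

2.023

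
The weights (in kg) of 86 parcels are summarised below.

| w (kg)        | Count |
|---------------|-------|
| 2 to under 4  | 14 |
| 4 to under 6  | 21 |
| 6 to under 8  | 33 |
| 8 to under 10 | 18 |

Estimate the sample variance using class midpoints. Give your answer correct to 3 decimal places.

3.945

Midpoints: 3, 5, 7, 9
n = 86, Σfm = 540, mean = 6.2791
Σfm² = 3726
Σf(m − x̄)² = Σfm² − (Σfm)²/n = 3726 − 540²/86 = 335.3023
Sample variance = 335.3023 / 85 = 3.9447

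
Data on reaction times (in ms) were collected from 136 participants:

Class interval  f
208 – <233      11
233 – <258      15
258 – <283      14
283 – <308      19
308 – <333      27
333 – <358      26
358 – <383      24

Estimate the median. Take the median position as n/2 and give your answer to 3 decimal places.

Cumulative frequencies: 11, 26, 40, 59, 86, 112, 136
n = 136; position = n/2 = 68.
This falls in the class 308 – <333: L = 308, F = 59, f = 27, h = 25.
Median ≈ 308 + ((68 − 59) / 27) × 25 = 316.3333

316.333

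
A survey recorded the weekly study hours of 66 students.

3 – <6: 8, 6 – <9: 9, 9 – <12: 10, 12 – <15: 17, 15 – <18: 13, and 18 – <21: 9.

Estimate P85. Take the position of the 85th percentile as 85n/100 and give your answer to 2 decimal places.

17.79

Cumulative frequencies: 8, 17, 27, 44, 57, 66
n = 66; position = 85n/100 = 56.1.
This falls in the class 15 – <18: L = 15, F = 44, f = 13, h = 3.
85th percentile ≈ 15 + ((56.1 − 44) / 13) × 3 = 17.7923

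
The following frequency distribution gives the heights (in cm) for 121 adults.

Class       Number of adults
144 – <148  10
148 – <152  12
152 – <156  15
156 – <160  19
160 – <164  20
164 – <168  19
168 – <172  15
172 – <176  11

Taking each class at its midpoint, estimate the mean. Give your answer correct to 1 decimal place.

Midpoints: 146, 150, 154, 158, 162, 166, 170, 174
Σfm = 10×146 + 12×150 + 15×154 + 19×158 + 20×162 + 19×166 + 15×170 + 11×174 = 19430
n = Σf = 121
Mean = 19430 / 121 = 160.5785

160.6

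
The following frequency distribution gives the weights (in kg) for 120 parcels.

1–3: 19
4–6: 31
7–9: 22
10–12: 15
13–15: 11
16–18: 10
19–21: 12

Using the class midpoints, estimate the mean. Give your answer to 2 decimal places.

Midpoints: 2, 5, 8, 11, 14, 17, 20
Σfm = 19×2 + 31×5 + 22×8 + 15×11 + 11×14 + 10×17 + 12×20 = 1098
n = Σf = 120
Mean = 1098 / 120 = 9.1500

9.15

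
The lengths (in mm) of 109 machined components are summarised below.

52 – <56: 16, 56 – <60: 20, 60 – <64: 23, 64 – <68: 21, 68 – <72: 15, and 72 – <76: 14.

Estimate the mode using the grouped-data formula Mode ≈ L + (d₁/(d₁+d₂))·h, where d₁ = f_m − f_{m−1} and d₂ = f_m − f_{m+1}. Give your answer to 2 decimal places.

Modal class: 60 – <64 (highest frequency 23).
d₁ = 23 − 20 = 3, d₂ = 23 − 21 = 2
Mode ≈ 60 + (3/(3+2)) × 4 = 60 + 2.4000 = 62.4000

62.40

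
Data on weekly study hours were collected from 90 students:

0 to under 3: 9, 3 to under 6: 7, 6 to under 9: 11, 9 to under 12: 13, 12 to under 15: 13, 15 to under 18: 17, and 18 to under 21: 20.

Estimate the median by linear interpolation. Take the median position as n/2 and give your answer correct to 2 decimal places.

Cumulative frequencies: 9, 16, 27, 40, 53, 70, 90
n = 90; position = n/2 = 45.
This falls in the class 12 to under 15: L = 12, F = 40, f = 13, h = 3.
Median ≈ 12 + ((45 − 40) / 13) × 3 = 13.1538

13.15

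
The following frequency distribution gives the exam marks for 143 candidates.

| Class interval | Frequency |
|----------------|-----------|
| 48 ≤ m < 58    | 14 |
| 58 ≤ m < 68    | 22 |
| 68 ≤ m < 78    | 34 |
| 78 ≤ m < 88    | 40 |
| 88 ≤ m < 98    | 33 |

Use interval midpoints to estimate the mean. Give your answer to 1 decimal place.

76.9

Midpoints: 53, 63, 73, 83, 93
Σfm = 14×53 + 22×63 + 34×73 + 40×83 + 33×93 = 10999
n = Σf = 143
Mean = 10999 / 143 = 76.9161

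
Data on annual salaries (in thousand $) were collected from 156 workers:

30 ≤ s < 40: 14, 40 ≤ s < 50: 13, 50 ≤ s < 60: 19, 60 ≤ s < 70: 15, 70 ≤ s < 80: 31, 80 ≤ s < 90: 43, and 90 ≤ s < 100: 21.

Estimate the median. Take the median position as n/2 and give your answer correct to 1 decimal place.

75.5

Cumulative frequencies: 14, 27, 46, 61, 92, 135, 156
n = 156; position = n/2 = 78.
This falls in the class 70 ≤ s < 80: L = 70, F = 61, f = 31, h = 10.
Median ≈ 70 + ((78 − 61) / 31) × 10 = 75.4839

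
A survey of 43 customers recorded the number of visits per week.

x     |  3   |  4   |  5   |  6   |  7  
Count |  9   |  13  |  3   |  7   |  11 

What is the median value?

Cumulative frequencies: 9, 22, 25, 32, 43
n = 43, so the median is the value in position (n+1)/2 = 22.
Position 22 falls at value 4.

4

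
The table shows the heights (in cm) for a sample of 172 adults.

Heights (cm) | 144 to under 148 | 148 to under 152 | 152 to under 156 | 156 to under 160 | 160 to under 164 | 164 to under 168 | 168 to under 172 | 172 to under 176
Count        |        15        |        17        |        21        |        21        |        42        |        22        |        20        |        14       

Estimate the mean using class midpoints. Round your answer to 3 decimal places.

Midpoints: 146, 150, 154, 158, 162, 166, 170, 174
Σfm = 15×146 + 17×150 + 21×154 + 21×158 + 42×162 + 22×166 + 20×170 + 14×174 = 27584
n = Σf = 172
Mean = 27584 / 172 = 160.3721

160.372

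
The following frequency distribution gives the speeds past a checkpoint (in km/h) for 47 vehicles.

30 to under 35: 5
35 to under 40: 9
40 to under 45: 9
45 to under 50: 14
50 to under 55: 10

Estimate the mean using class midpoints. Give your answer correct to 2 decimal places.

44.10

Midpoints: 32.5, 37.5, 42.5, 47.5, 52.5
Σfm = 5×32.5 + 9×37.5 + 9×42.5 + 14×47.5 + 10×52.5 = 2072.5
n = Σf = 47
Mean = 2072.5 / 47 = 44.0957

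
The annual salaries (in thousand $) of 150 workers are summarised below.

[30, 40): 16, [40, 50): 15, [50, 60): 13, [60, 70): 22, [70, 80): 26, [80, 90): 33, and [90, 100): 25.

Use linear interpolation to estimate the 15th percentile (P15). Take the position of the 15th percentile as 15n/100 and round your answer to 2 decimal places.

Cumulative frequencies: 16, 31, 44, 66, 92, 125, 150
n = 150; position = 15n/100 = 22.5.
This falls in the class [40, 50): L = 40, F = 16, f = 15, h = 10.
15th percentile ≈ 40 + ((22.5 − 16) / 15) × 10 = 44.3333

44.33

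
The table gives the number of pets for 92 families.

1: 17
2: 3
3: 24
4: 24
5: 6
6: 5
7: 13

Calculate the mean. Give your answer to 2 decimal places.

Values: 1, 2, 3, 4, 5, 6, 7
Σfx = 17×1 + 3×2 + 24×3 + 24×4 + 6×5 + 5×6 + 13×7 = 342
n = Σf = 92
Mean = 342 / 92 = 3.7174

3.72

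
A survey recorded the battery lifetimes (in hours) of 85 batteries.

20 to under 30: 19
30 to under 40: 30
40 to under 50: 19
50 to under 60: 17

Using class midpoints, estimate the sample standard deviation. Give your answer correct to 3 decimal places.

10.488

Midpoints: 25, 35, 45, 55
n = 85, Σfm = 3315, mean = 39.0000
Σfm² = 138525
Σf(m − x̄)² = Σfm² − (Σfm)²/n = 138525 − 3315²/85 = 9240.0000
Sample variance = 9240.0000 / 84 = 110.0000
Standard deviation = √110.0000 = 10.4881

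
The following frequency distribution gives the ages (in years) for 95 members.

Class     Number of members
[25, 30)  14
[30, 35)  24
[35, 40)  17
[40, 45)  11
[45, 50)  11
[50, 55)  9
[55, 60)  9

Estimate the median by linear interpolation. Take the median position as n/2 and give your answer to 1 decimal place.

37.8

Cumulative frequencies: 14, 38, 55, 66, 77, 86, 95
n = 95; position = n/2 = 47.5.
This falls in the class [35, 40): L = 35, F = 38, f = 17, h = 5.
Median ≈ 35 + ((47.5 − 38) / 17) × 5 = 37.7941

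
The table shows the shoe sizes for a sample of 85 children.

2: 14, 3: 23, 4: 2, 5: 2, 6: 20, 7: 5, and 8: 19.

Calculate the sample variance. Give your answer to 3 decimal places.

5.130

Values: 2, 3, 4, 5, 6, 7, 8
n = 85, Σfx = 422, mean = 4.9647
Σfx² = 2526
Σf(x − x̄)² = Σfx² − (Σfx)²/n = 2526 − 422²/85 = 430.8941
Sample variance = 430.8941 / 84 = 5.1297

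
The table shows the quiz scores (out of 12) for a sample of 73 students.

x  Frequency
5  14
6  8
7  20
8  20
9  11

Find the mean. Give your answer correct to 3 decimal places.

7.082

Values: 5, 6, 7, 8, 9
Σfx = 14×5 + 8×6 + 20×7 + 20×8 + 11×9 = 517
n = Σf = 73
Mean = 517 / 73 = 7.0822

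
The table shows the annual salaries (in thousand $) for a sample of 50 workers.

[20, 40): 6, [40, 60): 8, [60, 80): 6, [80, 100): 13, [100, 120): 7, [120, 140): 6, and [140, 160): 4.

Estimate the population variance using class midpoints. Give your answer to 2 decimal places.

1259.04

Midpoints: 30, 50, 70, 90, 110, 130, 150
n = 50, Σfm = 4320, mean = 86.4000
Σfm² = 436200
Σf(m − x̄)² = Σfm² − (Σfm)²/n = 436200 − 4320²/50 = 62952.0000
Population variance = 62952.0000 / 50 = 1259.0400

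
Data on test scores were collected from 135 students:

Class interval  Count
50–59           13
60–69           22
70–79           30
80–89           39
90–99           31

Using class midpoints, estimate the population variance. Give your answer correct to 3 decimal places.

160.143

Midpoints: 54.5, 64.5, 74.5, 84.5, 94.5
n = 135, Σfm = 10587.5, mean = 78.4259
Σfm² = 851953.75
Σf(m − x̄)² = Σfm² − (Σfm)²/n = 851953.75 − 10587.5²/135 = 21619.2593
Population variance = 21619.2593 / 135 = 160.1427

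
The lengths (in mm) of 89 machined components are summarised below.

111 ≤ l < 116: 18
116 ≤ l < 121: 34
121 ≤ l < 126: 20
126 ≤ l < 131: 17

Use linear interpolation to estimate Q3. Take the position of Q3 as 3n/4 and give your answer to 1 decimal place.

124.7

Cumulative frequencies: 18, 52, 72, 89
n = 89; position = 3n/4 = 66.75.
This falls in the class 121 ≤ l < 126: L = 121, F = 52, f = 20, h = 5.
Upper quartile ≈ 121 + ((66.75 − 52) / 20) × 5 = 124.6875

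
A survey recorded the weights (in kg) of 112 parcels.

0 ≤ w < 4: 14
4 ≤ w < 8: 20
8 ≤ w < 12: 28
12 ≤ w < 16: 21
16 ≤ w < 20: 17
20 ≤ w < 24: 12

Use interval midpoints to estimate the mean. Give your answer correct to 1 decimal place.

Midpoints: 2, 6, 10, 14, 18, 22
Σfm = 14×2 + 20×6 + 28×10 + 21×14 + 17×18 + 12×22 = 1292
n = Σf = 112
Mean = 1292 / 112 = 11.5357

11.5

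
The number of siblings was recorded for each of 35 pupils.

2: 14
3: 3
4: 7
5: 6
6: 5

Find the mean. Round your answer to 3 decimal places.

3.571

Values: 2, 3, 4, 5, 6
Σfx = 14×2 + 3×3 + 7×4 + 6×5 + 5×6 = 125
n = Σf = 35
Mean = 125 / 35 = 3.5714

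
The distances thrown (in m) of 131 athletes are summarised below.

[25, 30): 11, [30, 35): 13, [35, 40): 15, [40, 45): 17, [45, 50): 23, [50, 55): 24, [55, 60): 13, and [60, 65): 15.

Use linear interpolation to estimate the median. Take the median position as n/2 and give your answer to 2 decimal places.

Cumulative frequencies: 11, 24, 39, 56, 79, 103, 116, 131
n = 131; position = n/2 = 65.5.
This falls in the class [45, 50): L = 45, F = 56, f = 23, h = 5.
Median ≈ 45 + ((65.5 − 56) / 23) × 5 = 47.0652

47.07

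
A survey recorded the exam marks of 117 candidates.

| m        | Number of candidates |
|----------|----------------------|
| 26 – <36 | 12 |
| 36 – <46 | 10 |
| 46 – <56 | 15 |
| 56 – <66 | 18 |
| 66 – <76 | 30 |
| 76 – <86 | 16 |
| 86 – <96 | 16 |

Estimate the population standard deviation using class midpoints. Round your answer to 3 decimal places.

18.211

Midpoints: 31, 41, 51, 61, 71, 81, 91
n = 117, Σfm = 7527, mean = 64.3333
Σfm² = 523037
Σf(m − x̄)² = Σfm² − (Σfm)²/n = 523037 − 7527²/117 = 38800.0000
Population variance = 38800.0000 / 117 = 331.6239
Standard deviation = √331.6239 = 18.2105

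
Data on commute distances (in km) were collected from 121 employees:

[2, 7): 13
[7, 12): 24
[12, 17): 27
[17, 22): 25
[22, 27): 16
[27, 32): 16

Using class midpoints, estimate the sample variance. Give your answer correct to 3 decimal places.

Midpoints: 4.5, 9.5, 14.5, 19.5, 24.5, 29.5
n = 121, Σfm = 2029.5, mean = 16.7727
Σfm² = 41140.25
Σf(m − x̄)² = Σfm² − (Σfm)²/n = 41140.25 − 2029.5²/121 = 7100.0000
Sample variance = 7100.0000 / 120 = 59.1667

59.167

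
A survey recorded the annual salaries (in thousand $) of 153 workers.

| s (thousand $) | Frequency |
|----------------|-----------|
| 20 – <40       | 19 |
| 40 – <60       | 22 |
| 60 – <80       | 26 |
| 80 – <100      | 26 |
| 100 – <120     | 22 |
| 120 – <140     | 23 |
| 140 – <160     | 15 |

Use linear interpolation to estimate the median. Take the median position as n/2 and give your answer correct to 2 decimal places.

87.31

Cumulative frequencies: 19, 41, 67, 93, 115, 138, 153
n = 153; position = n/2 = 76.5.
This falls in the class 80 – <100: L = 80, F = 67, f = 26, h = 20.
Median ≈ 80 + ((76.5 − 67) / 26) × 20 = 87.3077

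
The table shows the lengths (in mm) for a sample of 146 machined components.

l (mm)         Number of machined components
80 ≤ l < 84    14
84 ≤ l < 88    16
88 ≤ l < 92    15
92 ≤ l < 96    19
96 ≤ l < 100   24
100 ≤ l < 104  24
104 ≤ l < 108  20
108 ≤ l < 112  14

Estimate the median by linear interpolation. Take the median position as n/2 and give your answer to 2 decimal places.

97.50

Cumulative frequencies: 14, 30, 45, 64, 88, 112, 132, 146
n = 146; position = n/2 = 73.
This falls in the class 96 ≤ l < 100: L = 96, F = 64, f = 24, h = 4.
Median ≈ 96 + ((73 − 64) / 24) × 4 = 97.5000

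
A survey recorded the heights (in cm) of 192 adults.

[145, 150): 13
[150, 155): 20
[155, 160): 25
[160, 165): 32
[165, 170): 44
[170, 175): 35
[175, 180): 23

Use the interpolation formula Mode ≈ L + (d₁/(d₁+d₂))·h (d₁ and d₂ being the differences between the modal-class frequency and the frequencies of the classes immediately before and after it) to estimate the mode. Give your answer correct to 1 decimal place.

Modal class: [165, 170) (highest frequency 44).
d₁ = 44 − 32 = 12, d₂ = 44 − 35 = 9
Mode ≈ 165 + (12/(12+9)) × 5 = 165 + 2.8571 = 167.8571

167.9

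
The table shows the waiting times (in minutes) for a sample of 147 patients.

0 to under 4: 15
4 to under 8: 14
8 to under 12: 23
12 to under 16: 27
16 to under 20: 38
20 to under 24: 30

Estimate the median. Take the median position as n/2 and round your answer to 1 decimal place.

15.2

Cumulative frequencies: 15, 29, 52, 79, 117, 147
n = 147; position = n/2 = 73.5.
This falls in the class 12 to under 16: L = 12, F = 52, f = 27, h = 4.
Median ≈ 12 + ((73.5 − 52) / 27) × 4 = 15.1852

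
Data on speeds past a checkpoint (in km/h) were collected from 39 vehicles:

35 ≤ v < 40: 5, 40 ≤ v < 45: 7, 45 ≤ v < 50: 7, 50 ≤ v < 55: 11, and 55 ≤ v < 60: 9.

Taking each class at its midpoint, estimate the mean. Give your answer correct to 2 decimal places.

49.04

Midpoints: 37.5, 42.5, 47.5, 52.5, 57.5
Σfm = 5×37.5 + 7×42.5 + 7×47.5 + 11×52.5 + 9×57.5 = 1912.5
n = Σf = 39
Mean = 1912.5 / 39 = 49.0385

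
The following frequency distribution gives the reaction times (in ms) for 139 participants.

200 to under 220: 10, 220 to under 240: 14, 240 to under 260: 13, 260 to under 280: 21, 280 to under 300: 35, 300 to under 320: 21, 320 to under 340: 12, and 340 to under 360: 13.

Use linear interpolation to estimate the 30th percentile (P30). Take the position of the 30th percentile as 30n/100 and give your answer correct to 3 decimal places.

264.476

Cumulative frequencies: 10, 24, 37, 58, 93, 114, 126, 139
n = 139; position = 30n/100 = 41.7.
This falls in the class 260 to under 280: L = 260, F = 37, f = 21, h = 20.
30th percentile ≈ 260 + ((41.7 − 37) / 21) × 20 = 264.4762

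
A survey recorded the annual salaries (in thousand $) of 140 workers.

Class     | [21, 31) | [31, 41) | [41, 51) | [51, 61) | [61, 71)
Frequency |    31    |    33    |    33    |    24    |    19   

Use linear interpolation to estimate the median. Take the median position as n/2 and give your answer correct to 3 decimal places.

42.818

Cumulative frequencies: 31, 64, 97, 121, 140
n = 140; position = n/2 = 70.
This falls in the class [41, 51): L = 41, F = 64, f = 33, h = 10.
Median ≈ 41 + ((70 − 64) / 33) × 10 = 42.8182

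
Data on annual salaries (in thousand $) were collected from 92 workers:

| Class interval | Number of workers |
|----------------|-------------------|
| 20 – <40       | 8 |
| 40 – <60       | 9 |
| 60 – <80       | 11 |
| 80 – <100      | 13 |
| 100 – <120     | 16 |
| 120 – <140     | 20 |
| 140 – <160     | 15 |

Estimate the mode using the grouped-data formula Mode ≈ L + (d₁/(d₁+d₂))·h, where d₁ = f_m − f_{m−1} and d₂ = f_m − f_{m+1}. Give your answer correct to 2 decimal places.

128.89

Modal class: 120 – <140 (highest frequency 20).
d₁ = 20 − 16 = 4, d₂ = 20 − 15 = 5
Mode ≈ 120 + (4/(4+5)) × 20 = 120 + 8.8889 = 128.8889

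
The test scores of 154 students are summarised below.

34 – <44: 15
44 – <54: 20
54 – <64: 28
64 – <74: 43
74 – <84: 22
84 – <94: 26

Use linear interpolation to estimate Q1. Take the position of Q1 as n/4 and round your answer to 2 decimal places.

55.25

Cumulative frequencies: 15, 35, 63, 106, 128, 154
n = 154; position = n/4 = 38.5.
This falls in the class 54 – <64: L = 54, F = 35, f = 28, h = 10.
Lower quartile ≈ 54 + ((38.5 − 35) / 28) × 10 = 55.2500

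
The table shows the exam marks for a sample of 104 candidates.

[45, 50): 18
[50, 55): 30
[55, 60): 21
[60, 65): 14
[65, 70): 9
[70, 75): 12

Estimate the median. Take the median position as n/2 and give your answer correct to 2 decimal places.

Cumulative frequencies: 18, 48, 69, 83, 92, 104
n = 104; position = n/2 = 52.
This falls in the class [55, 60): L = 55, F = 48, f = 21, h = 5.
Median ≈ 55 + ((52 − 48) / 21) × 5 = 55.9524

55.95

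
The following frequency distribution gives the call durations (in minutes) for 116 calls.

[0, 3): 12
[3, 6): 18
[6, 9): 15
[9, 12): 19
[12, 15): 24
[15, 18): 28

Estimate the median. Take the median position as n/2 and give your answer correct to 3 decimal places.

Cumulative frequencies: 12, 30, 45, 64, 88, 116
n = 116; position = n/2 = 58.
This falls in the class [9, 12): L = 9, F = 45, f = 19, h = 3.
Median ≈ 9 + ((58 − 45) / 19) × 3 = 11.0526

11.053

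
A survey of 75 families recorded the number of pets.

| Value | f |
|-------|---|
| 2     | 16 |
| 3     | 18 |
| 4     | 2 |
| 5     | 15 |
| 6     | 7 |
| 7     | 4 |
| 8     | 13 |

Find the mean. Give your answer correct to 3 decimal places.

Values: 2, 3, 4, 5, 6, 7, 8
Σfx = 16×2 + 18×3 + 2×4 + 15×5 + 7×6 + 4×7 + 13×8 = 343
n = Σf = 75
Mean = 343 / 75 = 4.5733

4.573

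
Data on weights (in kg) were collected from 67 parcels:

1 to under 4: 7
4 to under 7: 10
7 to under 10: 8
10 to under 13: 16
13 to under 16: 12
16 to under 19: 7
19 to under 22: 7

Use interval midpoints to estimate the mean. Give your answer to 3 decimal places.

Midpoints: 2.5, 5.5, 8.5, 11.5, 14.5, 17.5, 20.5
Σfm = 7×2.5 + 10×5.5 + 8×8.5 + 16×11.5 + 12×14.5 + 7×17.5 + 7×20.5 = 764.5
n = Σf = 67
Mean = 764.5 / 67 = 11.4104

11.410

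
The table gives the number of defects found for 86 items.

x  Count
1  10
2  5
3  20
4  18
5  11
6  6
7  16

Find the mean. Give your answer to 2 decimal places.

Values: 1, 2, 3, 4, 5, 6, 7
Σfx = 10×1 + 5×2 + 20×3 + 18×4 + 11×5 + 6×6 + 16×7 = 355
n = Σf = 86
Mean = 355 / 86 = 4.1279

4.13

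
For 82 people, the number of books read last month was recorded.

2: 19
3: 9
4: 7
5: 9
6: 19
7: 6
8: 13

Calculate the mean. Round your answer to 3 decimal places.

4.854

Values: 2, 3, 4, 5, 6, 7, 8
Σfx = 19×2 + 9×3 + 7×4 + 9×5 + 19×6 + 6×7 + 13×8 = 398
n = Σf = 82
Mean = 398 / 82 = 4.8537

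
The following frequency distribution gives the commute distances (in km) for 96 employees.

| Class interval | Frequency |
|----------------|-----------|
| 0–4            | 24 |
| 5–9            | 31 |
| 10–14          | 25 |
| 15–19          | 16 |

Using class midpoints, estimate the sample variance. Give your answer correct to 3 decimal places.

Midpoints: 2, 7, 12, 17
n = 96, Σfm = 837, mean = 8.7188
Σfm² = 9839
Σf(m − x̄)² = Σfm² − (Σfm)²/n = 9839 − 837²/96 = 2541.4062
Sample variance = 2541.4062 / 95 = 26.7516

26.752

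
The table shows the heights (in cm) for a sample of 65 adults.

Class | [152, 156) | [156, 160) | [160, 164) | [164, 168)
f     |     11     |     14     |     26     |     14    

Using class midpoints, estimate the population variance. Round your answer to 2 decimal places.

Midpoints: 154, 158, 162, 166
n = 65, Σfm = 10442, mean = 160.6462
Σfm² = 1678500
Σf(m − x̄)² = Σfm² − (Σfm)²/n = 1678500 − 10442²/65 = 1032.8615
Population variance = 1032.8615 / 65 = 15.8902

15.89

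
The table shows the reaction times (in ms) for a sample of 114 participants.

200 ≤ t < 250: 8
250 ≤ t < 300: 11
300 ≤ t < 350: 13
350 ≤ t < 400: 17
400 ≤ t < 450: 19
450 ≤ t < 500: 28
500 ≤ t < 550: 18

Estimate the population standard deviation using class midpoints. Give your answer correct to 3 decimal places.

Midpoints: 225, 275, 325, 375, 425, 475, 525
n = 114, Σfm = 46250, mean = 405.7018
Σfm² = 19711250
Σf(m − x̄)² = Σfm² − (Σfm)²/n = 19711250 − 46250²/114 = 947543.8596
Population variance = 947543.8596 / 114 = 8311.7882
Standard deviation = √8311.7882 = 91.1690

91.169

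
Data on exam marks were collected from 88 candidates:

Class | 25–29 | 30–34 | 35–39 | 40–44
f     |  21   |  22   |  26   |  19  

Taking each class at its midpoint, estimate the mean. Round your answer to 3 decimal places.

Midpoints: 27, 32, 37, 42
Σfm = 21×27 + 22×32 + 26×37 + 19×42 = 3031
n = Σf = 88
Mean = 3031 / 88 = 34.4432

34.443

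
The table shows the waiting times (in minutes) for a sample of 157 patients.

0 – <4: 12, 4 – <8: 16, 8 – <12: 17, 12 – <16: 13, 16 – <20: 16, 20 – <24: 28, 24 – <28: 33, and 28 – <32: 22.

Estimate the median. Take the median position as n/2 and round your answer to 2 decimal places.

20.64

Cumulative frequencies: 12, 28, 45, 58, 74, 102, 135, 157
n = 157; position = n/2 = 78.5.
This falls in the class 20 – <24: L = 20, F = 74, f = 28, h = 4.
Median ≈ 20 + ((78.5 − 74) / 28) × 4 = 20.6429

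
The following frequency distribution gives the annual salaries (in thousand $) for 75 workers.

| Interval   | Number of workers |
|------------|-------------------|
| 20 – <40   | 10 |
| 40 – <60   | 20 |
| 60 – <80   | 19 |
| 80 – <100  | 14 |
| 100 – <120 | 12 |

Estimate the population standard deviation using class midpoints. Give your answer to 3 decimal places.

Midpoints: 30, 50, 70, 90, 110
n = 75, Σfm = 5210, mean = 69.4667
Σfm² = 410700
Σf(m − x̄)² = Σfm² − (Σfm)²/n = 410700 − 5210²/75 = 48778.6667
Population variance = 48778.6667 / 75 = 650.3822
Standard deviation = √650.3822 = 25.5026

25.503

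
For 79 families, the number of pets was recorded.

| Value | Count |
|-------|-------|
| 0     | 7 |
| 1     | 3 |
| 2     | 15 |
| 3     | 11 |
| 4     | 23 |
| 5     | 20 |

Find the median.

4

Cumulative frequencies: 7, 10, 25, 36, 59, 79
n = 79, so the median is the value in position (n+1)/2 = 40.
Position 40 falls at value 4.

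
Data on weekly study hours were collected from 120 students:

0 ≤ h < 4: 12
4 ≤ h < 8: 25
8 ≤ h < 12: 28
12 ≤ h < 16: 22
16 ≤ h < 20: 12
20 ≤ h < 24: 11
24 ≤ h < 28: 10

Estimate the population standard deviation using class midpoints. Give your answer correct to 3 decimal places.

6.939

Midpoints: 2, 6, 10, 14, 18, 22, 26
n = 120, Σfm = 1480, mean = 12.3333
Σfm² = 24032
Σf(m − x̄)² = Σfm² − (Σfm)²/n = 24032 − 1480²/120 = 5778.6667
Population variance = 5778.6667 / 120 = 48.1556
Standard deviation = √48.1556 = 6.9394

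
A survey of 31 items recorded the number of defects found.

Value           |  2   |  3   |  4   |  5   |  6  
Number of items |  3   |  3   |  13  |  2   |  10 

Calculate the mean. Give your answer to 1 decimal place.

Values: 2, 3, 4, 5, 6
Σfx = 3×2 + 3×3 + 13×4 + 2×5 + 10×6 = 137
n = Σf = 31
Mean = 137 / 31 = 4.4194

4.4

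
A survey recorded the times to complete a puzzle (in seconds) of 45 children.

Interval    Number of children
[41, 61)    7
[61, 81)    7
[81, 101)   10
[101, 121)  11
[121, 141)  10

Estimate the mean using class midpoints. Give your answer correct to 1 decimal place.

95.4

Midpoints: 51, 71, 91, 111, 131
Σfm = 7×51 + 7×71 + 10×91 + 11×111 + 10×131 = 4295
n = Σf = 45
Mean = 4295 / 45 = 95.4444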